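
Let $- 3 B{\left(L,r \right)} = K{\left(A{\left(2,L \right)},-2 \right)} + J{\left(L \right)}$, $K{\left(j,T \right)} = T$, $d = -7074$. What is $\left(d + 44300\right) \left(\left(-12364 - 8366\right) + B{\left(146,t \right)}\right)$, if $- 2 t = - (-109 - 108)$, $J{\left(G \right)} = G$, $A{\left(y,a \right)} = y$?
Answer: $-773481828$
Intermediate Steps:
$t = - \frac{217}{2}$ ($t = - \frac{\left(-1\right) \left(-109 - 108\right)}{2} = - \frac{\left(-1\right) \left(-217\right)}{2} = \left(- \frac{1}{2}\right) 217 = - \frac{217}{2} \approx -108.5$)
$B{\left(L,r \right)} = \frac{2}{3} - \frac{L}{3}$ ($B{\left(L,r \right)} = - \frac{-2 + L}{3} = \frac{2}{3} - \frac{L}{3}$)
$\left(d + 44300\right) \left(\left(-12364 - 8366\right) + B{\left(146,t \right)}\right) = \left(-7074 + 44300\right) \left(\left(-12364 - 8366\right) + \left(\frac{2}{3} - \frac{146}{3}\right)\right) = 37226 \left(\left(-12364 - 8366\right) + \left(\frac{2}{3} - \frac{146}{3}\right)\right) = 37226 \left(-20730 - 48\right) = 37226 \left(-20778\right) = -773481828$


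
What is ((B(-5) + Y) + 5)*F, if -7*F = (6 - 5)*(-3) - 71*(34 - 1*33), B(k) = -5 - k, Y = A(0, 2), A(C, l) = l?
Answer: 74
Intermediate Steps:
Y = 2
F = 74/7 (F = -((6 - 5)*(-3) - 71*(34 - 1*33))/7 = -(1*(-3) - 71*(34 - 33))/7 = -(-3 - 71*1)/7 = -(-3 - 71)/7 = -1/7*(-74) = 74/7 ≈ 10.571)
((B(-5) + Y) + 5)*F = (((-5 - 1*(-5)) + 2) + 5)*(74/7) = (((-5 + 5) + 2) + 5)*(74/7) = ((0 + 2) + 5)*(74/7) = (2 + 5)*(74/7) = 7*(74/7) = 74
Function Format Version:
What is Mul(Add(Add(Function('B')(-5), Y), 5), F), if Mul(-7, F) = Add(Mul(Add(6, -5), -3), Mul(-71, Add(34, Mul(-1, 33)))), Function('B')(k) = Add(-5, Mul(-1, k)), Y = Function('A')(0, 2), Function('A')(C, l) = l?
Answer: 74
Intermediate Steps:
Y = 2
F = Rational(74, 7) (F = Mul(Rational(-1, 7), Add(Mul(Add(6, -5), -3), Mul(-71, Add(34, Mul(-1, 33))))) = Mul(Rational(-1, 7), Add(Mul(1, -3), Mul(-71, Add(34, -33)))) = Mul(Rational(-1, 7), Add(-3, Mul(-71, 1))) = Mul(Rational(-1, 7), Add(-3, -71)) = Mul(Rational(-1, 7), -74) = Rational(74, 7) ≈ 10.571)
Mul(Add(Add(Function('B')(-5), Y), 5), F) = Mul(Add(Add(Add(-5, Mul(-1, -5)), 2), 5), Rational(74, 7)) = Mul(Add(Add(Add(-5, 5), 2), 5), Rational(74, 7)) = Mul(Add(Add(0, 2), 5), Rational(74, 7)) = Mul(Add(2, 5), Rational(74, 7)) = Mul(7, Rational(74, 7)) = 74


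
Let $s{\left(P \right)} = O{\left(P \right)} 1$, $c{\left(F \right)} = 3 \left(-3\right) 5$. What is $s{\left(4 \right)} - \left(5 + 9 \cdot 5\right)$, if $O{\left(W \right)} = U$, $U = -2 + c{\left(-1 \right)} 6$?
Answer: $-322$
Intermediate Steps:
$c{\left(F \right)} = -45$ ($c{\left(F \right)} = \left(-9\right) 5 = -45$)
$U = -272$ ($U = -2 - 270 = -272$)
$O{\left(W \right)} = -272$
$s{\left(P \right)} = -272$ ($s{\left(P \right)} = \left(-272\right) 1 = -272$)
$s{\left(4 \right)} - \left(5 + 9 \cdot 5\right) = -272 - \left(5 + 9 \cdot 5\right) = -272 - \left(5 + 45\right) = -272 - 50 = -322$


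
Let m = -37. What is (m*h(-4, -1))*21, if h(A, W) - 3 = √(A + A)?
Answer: -2331 - 1554*I*√2 ≈ -2331.0 - 2197.7*I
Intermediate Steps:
h(A, W) = 3 + √2*√A (h(A, W) = 3 + √(A + A) = 3 + √(2*A) = 3 + √2*√A)
(m*h(-4, -1))*21 = -37*(3 + √2*√(-4))*21 = -37*(3 + √2*(2*I))*21 = -37*(3 + 2*I*√2)*21 = (-111 - 74*I*√2)*21 = -2331 - 1554*I*√2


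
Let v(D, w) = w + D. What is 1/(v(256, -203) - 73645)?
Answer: -1/73592 ≈ -1.3588e-5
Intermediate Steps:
v(D, w) = D + w
1/(v(256, -203) - 73645) = 1/((256 - 203) - 73645) = 1/(53 - 73645) = 1/(-73592) = -1/73592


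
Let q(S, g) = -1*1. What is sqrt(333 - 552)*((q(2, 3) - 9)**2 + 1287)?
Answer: 1387*I*sqrt(219) ≈ 20526.0*I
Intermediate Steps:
q(S, g) = -1
sqrt(333 - 552)*((q(2, 3) - 9)**2 + 1287) = sqrt(333 - 552)*((-1 - 9)**2 + 1287) = sqrt(-219)*((-10)**2 + 1287) = (I*sqrt(219))*(100 + 1287) = (I*sqrt(219))*1387 = 1387*I*sqrt(219)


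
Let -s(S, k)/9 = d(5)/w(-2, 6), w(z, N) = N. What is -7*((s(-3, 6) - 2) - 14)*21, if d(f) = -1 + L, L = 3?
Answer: 2793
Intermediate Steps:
d(f) = 2 (d(f) = -1 + 3 = 2)
s(S, k) = -3 (s(S, k) = -18/6 = -9*⅓ = -3)
-7*((s(-3, 6) - 2) - 14)*21 = -7*((-3 - 2) - 14)*21 = -7*(-5 - 14)*21 = -7*(-19)*21 = 133*21 = 2793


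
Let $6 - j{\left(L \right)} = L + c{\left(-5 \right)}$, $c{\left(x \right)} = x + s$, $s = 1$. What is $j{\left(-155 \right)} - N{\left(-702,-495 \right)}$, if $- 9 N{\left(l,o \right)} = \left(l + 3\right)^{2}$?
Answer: $54454$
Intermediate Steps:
$c{\left(x \right)} = 1 + x$ ($c{\left(x \right)} = x + 1 = 1 + x$)
$N{\left(l,o \right)} = - \frac{\left(3 + l\right)^{2}}{9}$ ($N{\left(l,o \right)} = - \frac{\left(l + 3\right)^{2}}{9} = - \frac{\left(3 + l\right)^{2}}{9}$)
$j{\left(L \right)} = 10 - L$ ($j{\left(L \right)} = 6 - \left(L + \left(1 - 5\right)\right) = 6 - \left(L - 4\right) = 6 - \left(-4 + L\right) = 10 - L$)
$j{\left(-155 \right)} - N{\left(-702,-495 \right)} = \left(10 - -155\right) - - \frac{\left(3 - 702\right)^{2}}{9} = \left(10 + 155\right) - - \frac{\left(-699\right)^{2}}{9} = 165 - \left(- \frac{1}{9}\right) 488601 = 165 - -54289 = 165 + 54289 = 54454$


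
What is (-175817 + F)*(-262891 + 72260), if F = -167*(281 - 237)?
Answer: 34916927115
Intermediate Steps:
F = -7348 (F = -167*44 = -7348)
(-175817 + F)*(-262891 + 72260) = (-175817 - 7348)*(-262891 + 72260) = -183165*(-190631) = 34916927115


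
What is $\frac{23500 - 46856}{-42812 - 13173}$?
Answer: $\frac{23356}{55985} \approx 0.41718$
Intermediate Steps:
$\frac{23500 - 46856}{-42812 - 13173} = - \frac{23356}{-55985} = \left(-23356\right) \left(- \frac{1}{55985}\right) = \frac{23356}{55985}$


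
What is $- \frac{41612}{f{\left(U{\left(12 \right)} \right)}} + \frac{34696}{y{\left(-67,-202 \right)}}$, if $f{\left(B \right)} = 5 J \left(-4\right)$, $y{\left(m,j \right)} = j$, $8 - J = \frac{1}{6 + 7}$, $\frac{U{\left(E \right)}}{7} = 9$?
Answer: $\frac{45873}{505} \approx 90.838$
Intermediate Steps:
$U{\left(E \right)} = 63$ ($U{\left(E \right)} = 7 \cdot 9 = 63$)
$J = \frac{103}{13}$ ($J = 8 - \frac{1}{6 + 7} = 8 - \frac{1}{13} = \frac{103}{13} \approx 7.9231$)
$f{\left(B \right)} = - \frac{2060}{13}$ ($f{\left(B \right)} = 5 \cdot \frac{103}{13} \left(-4\right) = \frac{515}{13} \left(-4\right) = - \frac{2060}{13}$)
$- \frac{41612}{f{\left(U{\left(12 \right)} \right)}} + \frac{34696}{y{\left(-67,-202 \right)}} = - \frac{41612}{- \frac{2060}{13}} + \frac{34696}{-202} = \left(-41612\right) \left(- \frac{13}{2060}\right) + 34696 \left(- \frac{1}{202}\right) = \frac{1313}{5} - \frac{17348}{101} = \frac{45873}{505}$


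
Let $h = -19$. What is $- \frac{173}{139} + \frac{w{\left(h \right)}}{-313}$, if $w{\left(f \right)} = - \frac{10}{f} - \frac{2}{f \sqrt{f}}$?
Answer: $- \frac{1030221}{826633} + \frac{2 i \sqrt{19}}{112993} \approx -1.2463 + 7.7153 \cdot 10^{-5} i$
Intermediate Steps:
$w{\left(f \right)} = - \frac{10}{f} - \frac{2}{f^{\frac{3}{2}}}$
$- \frac{173}{139} + \frac{w{\left(h \right)}}{-313} = - \frac{173}{139} + \frac{- \frac{10}{-19} - \frac{2}{\left(-19\right) i \sqrt{19}}}{-313} = \left(-173\right) \frac{1}{139} + \left(\left(-10\right) \left(- \frac{1}{19}\right) - 2 \frac{i \sqrt{19}}{361}\right) \left(- \frac{1}{313}\right) = - \frac{173}{139} + \left(\frac{10}{19} - \frac{2 i \sqrt{19}}{361}\right) \left(- \frac{1}{313}\right) = - \frac{173}{139} - \left(\frac{10}{5947} - \frac{2 i \sqrt{19}}{112993}\right) = - \frac{1030221}{826633} + \frac{2 i \sqrt{19}}{112993}$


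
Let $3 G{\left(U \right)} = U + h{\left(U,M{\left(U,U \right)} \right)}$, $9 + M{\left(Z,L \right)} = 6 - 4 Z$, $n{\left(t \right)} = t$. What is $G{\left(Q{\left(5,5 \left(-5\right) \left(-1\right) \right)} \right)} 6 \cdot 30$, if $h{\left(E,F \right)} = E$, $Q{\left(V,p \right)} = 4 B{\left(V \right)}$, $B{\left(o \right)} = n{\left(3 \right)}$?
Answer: $1440$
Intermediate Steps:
$B{\left(o \right)} = 3$
$M{\left(Z,L \right)} = -3 - 4 Z$ ($M{\left(Z,L \right)} = -9 - \left(-6 + 4 Z\right) = -3 - 4 Z$)
$Q{\left(V,p \right)} = 12$ ($Q{\left(V,p \right)} = 4 \cdot 3 = 12$)
$G{\left(U \right)} = \frac{2 U}{3}$ ($G{\left(U \right)} = \frac{U + U}{3} = \frac{2 U}{3}$)
$G{\left(Q{\left(5,5 \left(-5\right) \left(-1\right) \right)} \right)} 6 \cdot 30 = \frac{2}{3} \cdot 12 \cdot 6 \cdot 30 = 8 \cdot 6 \cdot 30 = 48 \cdot 30 = 1440$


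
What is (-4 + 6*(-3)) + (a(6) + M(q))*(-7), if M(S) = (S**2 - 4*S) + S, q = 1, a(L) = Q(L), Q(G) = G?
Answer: -50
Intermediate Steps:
a(L) = L
M(S) = S**2 - 3*S
(-4 + 6*(-3)) + (a(6) + M(q))*(-7) = (-4 + 6*(-3)) + (6 + 1*(-3 + 1))*(-7) = (-4 - 18) + (6 + 1*(-2))*(-7) = -22 + (6 - 2)*(-7) = -22 + 4*(-7) = -22 - 28 = -50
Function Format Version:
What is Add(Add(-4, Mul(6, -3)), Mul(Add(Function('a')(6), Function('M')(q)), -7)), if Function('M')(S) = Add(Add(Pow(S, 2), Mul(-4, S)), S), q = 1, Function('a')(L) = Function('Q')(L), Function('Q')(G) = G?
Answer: -50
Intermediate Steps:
Function('a')(L) = L
Function('M')(S) = Add(Pow(S, 2), Mul(-3, S))
Add(Add(-4, Mul(6, -3)), Mul(Add(Function('a')(6), Function('M')(q)), -7)) = Add(Add(-4, Mul(6, -3)), Mul(Add(6, Mul(1, Add(-3, 1))), -7)) = Add(Add(-4, -18), Mul(Add(6, Mul(1, -2)), -7)) = Add(-22, Mul(Add(6, -2), -7)) = Add(-22, Mul(4, -7)) = Add(-22, -28) = -50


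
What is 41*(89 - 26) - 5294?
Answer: -2711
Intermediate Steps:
41*(89 - 26) - 5294 = 41*63 - 5294 = 2583 - 5294 = -2711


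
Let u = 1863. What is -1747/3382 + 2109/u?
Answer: 1292659/2100222 ≈ 0.61549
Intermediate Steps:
-1747/3382 + 2109/u = -1747/3382 + 2109/1863 = -1747*1/3382 + 2109*(1/1863) = -1747/3382 + 703/621 = 1292659/2100222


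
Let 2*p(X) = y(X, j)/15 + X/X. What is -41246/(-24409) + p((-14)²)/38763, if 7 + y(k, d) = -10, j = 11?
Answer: 23982256061/14192491005 ≈ 1.6898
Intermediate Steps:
y(k, d) = -17 (y(k, d) = -7 - 10 = -17)
p(X) = -1/15 (p(X) = (-17/15 + X/X)/2 = (-17*1/15 + 1)/2 = (-17/15 + 1)/2 = (½)*(-2/15) = -1/15)
-41246/(-24409) + p((-14)²)/38763 = -41246/(-24409) - 1/15/38763 = -41246*(-1/24409) - 1/15*1/38763 = 41246/24409 - 1/581445 = 23982256061/14192491005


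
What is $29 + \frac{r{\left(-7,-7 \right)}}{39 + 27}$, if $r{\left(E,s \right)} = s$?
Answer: $\frac{1907}{66} \approx 28.894$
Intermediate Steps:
$29 + \frac{r{\left(-7,-7 \right)}}{39 + 27} = 29 - \frac{7}{39 + 27} = 29 - \frac{7}{66} = \frac{1907}{66}$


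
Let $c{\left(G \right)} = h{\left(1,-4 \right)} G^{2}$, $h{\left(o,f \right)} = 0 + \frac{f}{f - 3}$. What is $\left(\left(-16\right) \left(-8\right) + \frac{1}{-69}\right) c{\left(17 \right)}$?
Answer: $\frac{10208636}{483} \approx 21136.0$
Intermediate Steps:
$h{\left(o,f \right)} = \frac{f}{-3 + f}$ ($h{\left(o,f \right)} = 0 + \frac{f}{-3 + f} = \frac{f}{-3 + f}$)
$c{\left(G \right)} = \frac{4 G^{2}}{7}$ ($c{\left(G \right)} = - \frac{4}{-3 - 4} G^{2} = - \frac{4}{-7} G^{2} = \left(-4\right) \left(- \frac{1}{7}\right) G^{2} = \frac{4 G^{2}}{7}$)
$\left(\left(-16\right) \left(-8\right) + \frac{1}{-69}\right) c{\left(17 \right)} = \left(\left(-16\right) \left(-8\right) + \frac{1}{-69}\right) \frac{4 \cdot 17^{2}}{7} = \left(128 - \frac{1}{69}\right) \frac{4}{7} \cdot 289 = \frac{8831}{69} \cdot \frac{1156}{7} = \frac{10208636}{483}$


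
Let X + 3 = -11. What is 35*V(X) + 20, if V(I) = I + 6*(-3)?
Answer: -1100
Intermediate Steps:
X = -14 (X = -3 - 11 = -14)
V(I) = -18 + I (V(I) = I - 18 = -18 + I)
35*V(X) + 20 = 35*(-18 - 14) + 20 = 35*(-32) + 20 = -1120 + 20 = -1100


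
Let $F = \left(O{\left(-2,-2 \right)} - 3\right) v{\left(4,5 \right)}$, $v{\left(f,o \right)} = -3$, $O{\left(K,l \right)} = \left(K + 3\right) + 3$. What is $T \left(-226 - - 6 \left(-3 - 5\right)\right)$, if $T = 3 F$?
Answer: $2466$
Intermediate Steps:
$O{\left(K,l \right)} = 6 + K$ ($O{\left(K,l \right)} = \left(3 + K\right) + 3 = 6 + K$)
$F = -3$ ($F = \left(\left(6 - 2\right) - 3\right) \left(-3\right) = \left(4 - 3\right) \left(-3\right) = 1 \left(-3\right) = -3$)
$T = -9$ ($T = 3 \left(-3\right) = -9$)
$T \left(-226 - - 6 \left(-3 - 5\right)\right) = - 9 \left(-226 - - 6 \left(-3 - 5\right)\right) = - 9 \left(-226 - \left(-6\right) \left(-8\right)\right) = - 9 \left(-226 - 48\right) = \left(-9\right) \left(-274\right) = 2466$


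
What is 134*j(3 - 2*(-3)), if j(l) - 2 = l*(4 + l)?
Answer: 15946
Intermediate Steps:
j(l) = 2 + l*(4 + l)
134*j(3 - 2*(-3)) = 134*(2 + (3 - 2*(-3))² + 4*(3 - 2*(-3))) = 134*(2 + (3 + 6)² + 4*(3 + 6)) = 134*(2 + 9² + 4*9) = 134*(2 + 81 + 36) = 134*119 = 15946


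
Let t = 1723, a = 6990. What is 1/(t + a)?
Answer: 1/8713 ≈ 0.00011477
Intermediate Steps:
1/(t + a) = 1/(1723 + 6990) = 1/8713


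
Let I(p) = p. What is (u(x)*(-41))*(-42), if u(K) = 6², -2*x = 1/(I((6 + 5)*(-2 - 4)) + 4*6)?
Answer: 61992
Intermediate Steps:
x = 1/84 (x = -1/(2*((6 + 5)*(-2 - 4) + 4*6)) = -1/(2*(11*(-6) + 24)) = -1/(2*(-66 + 24)) = -½/(-42) = -½*(-1/42) = 1/84 ≈ 0.011905)
u(K) = 36
(u(x)*(-41))*(-42) = (36*(-41))*(-42) = -1476*(-42) = 61992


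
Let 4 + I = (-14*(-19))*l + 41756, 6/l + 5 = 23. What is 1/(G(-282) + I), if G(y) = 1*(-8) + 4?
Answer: 3/125510 ≈ 2.3902e-5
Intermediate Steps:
l = ⅓ (l = 6/(-5 + 23) = 6/18 = 6*(1/18) = ⅓ ≈ 0.33333)
I = 125522/3 (I = -4 + (-14*(-19)*(⅓) + 41756) = -4 + (266*(⅓) + 41756) = -4 + (266/3 + 41756) = -4 + 125534/3 = 125522/3 ≈ 41841.)
G(y) = -4 (G(y) = -8 + 4 = -4)
1/(G(-282) + I) = 1/(-4 + 125522/3) = 1/(125510/3) = 3/125510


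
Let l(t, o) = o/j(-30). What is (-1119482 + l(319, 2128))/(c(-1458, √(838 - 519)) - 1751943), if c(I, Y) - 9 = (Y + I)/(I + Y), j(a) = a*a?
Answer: 251882918/394184925 ≈ 0.63900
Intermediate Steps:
j(a) = a²
c(I, Y) = 10 (c(I, Y) = 9 + (Y + I)/(I + Y) = 9 + (I + Y)/(I + Y) = 9 + 1 = 10)
l(t, o) = o/900 (l(t, o) = o/((-30)²) = o/900)
(-1119482 + l(319, 2128))/(c(-1458, √(838 - 519)) - 1751943) = (-1119482 + (1/900)*2128)/(10 - 1751943) = (-1119482 + 532/225)/(-1751933) = -251882918/225*(-1/1751933) = 251882918/394184925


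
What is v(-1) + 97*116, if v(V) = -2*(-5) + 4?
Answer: 11266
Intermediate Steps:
v(V) = 14 (v(V) = 10 + 4 = 14)
v(-1) + 97*116 = 14 + 97*116 = 14 + 11252 = 11266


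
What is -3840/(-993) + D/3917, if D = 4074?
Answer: 6362254/1296527 ≈ 4.9072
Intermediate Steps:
-3840/(-993) + D/3917 = -3840/(-993) + 4074/3917 = -3840*(-1/993) + 4074*(1/3917) = 1280/331 + 4074/3917 = 6362254/1296527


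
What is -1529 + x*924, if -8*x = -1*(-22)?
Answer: -4070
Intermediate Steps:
x = -11/4 (x = -(-1)*(-22)/8 = -⅛*22 = -11/4 ≈ -2.7500)
-1529 + x*924 = -1529 - 11/4*924 = -1529 - 2541 = -4070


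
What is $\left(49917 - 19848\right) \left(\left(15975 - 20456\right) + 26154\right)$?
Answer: $651685437$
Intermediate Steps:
$\left(49917 - 19848\right) \left(\left(15975 - 20456\right) + 26154\right) = 30069 \left(-4481 + 26154\right) = 30069 \cdot 21673 = 651685437$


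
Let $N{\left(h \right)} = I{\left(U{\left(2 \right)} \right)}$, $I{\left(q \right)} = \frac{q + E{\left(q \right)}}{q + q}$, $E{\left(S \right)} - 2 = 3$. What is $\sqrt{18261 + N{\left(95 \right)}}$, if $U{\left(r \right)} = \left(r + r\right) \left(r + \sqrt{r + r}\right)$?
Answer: $\frac{\sqrt{1168746}}{8} \approx 135.14$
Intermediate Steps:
$E{\left(S \right)} = 5$ ($E{\left(S \right)} = 2 + 3 = 5$)
$U{\left(r \right)} = 2 r \left(r + \sqrt{2} \sqrt{r}\right)$ ($U{\left(r \right)} = 2 r \left(r + \sqrt{2 r}\right) = 2 r \left(r + \sqrt{2} \sqrt{r}\right)$)
$I{\left(q \right)} = \frac{5 + q}{2 q}$ ($I{\left(q \right)} = \frac{q + 5}{q + q} = \frac{5 + q}{2 q}$)
$N{\left(h \right)} = \frac{21}{32}$ ($N{\left(h \right)} = \frac{5 + \left(2 \cdot 2^{2} + 2 \sqrt{2} \cdot 2^{\frac{3}{2}}\right)}{2 \left(2 \cdot 2^{2} + 2 \sqrt{2} \cdot 2^{\frac{3}{2}}\right)} = \frac{5 + \left(2 \cdot 4 + 2 \sqrt{2} \cdot 2 \sqrt{2}\right)}{2 \left(2 \cdot 4 + 2 \sqrt{2} \cdot 2 \sqrt{2}\right)} = \frac{5 + \left(8 + 8\right)}{2 \left(8 + 8\right)} = \frac{5 + 16}{2 \cdot 16} = \frac{1}{2} \cdot \frac{1}{16} \cdot 21 = \frac{21}{32}$)
$\sqrt{18261 + N{\left(95 \right)}} = \sqrt{18261 + \frac{21}{32}} = \sqrt{\frac{584373}{32}} = \frac{\sqrt{1168746}}{8}$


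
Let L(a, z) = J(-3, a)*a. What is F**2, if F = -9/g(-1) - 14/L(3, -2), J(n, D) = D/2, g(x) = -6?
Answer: 841/324 ≈ 2.5957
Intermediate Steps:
J(n, D) = D/2 (J(n, D) = D*(1/2) = D/2)
L(a, z) = a**2/2 (L(a, z) = (a/2)*a = a**2/2)
F = -29/18 (F = -9/(-6) - 14/((1/2)*3**2) = -9*(-1/6) - 14/((1/2)*9) = 3/2 - 14/9/2 = 3/2 - 14*2/9 = 3/2 - 28/9 = -29/18 ≈ -1.6111)
F**2 = (-29/18)**2 = 841/324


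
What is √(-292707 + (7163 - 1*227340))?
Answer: 2*I*√128221 ≈ 716.16*I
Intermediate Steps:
√(-292707 + (7163 - 1*227340)) = √(-292707 + (7163 - 227340)) = √(-292707 - 220177) = √(-512884) = 2*I*√128221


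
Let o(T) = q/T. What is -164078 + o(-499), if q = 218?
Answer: -81875140/499 ≈ -1.6408e+5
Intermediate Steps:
o(T) = 218/T
-164078 + o(-499) = -164078 + 218/(-499) = -164078 + 218*(-1/499) = -164078 - 218/499 = -81875140/499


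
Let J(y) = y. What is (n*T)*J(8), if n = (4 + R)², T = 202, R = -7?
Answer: 14544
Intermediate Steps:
n = 9 (n = (4 - 7)² = (-3)² = 9)
(n*T)*J(8) = (9*202)*8 = 1818*8 = 14544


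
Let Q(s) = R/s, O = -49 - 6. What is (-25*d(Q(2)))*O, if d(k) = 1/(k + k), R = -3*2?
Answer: -1375/6 ≈ -229.17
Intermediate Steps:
O = -55
R = -6
Q(s) = -6/s
d(k) = 1/(2*k)
(-25*d(Q(2)))*O = -25/(2*((-6/2)))*(-55) = -25/(2*((-6*1/2)))*(-55) = -25/(2*(-3))*(-55) = -25*(-1)/(2*3)*(-55) = -25*(-1/6)*(-55) = (25/6)*(-55) = -1375/6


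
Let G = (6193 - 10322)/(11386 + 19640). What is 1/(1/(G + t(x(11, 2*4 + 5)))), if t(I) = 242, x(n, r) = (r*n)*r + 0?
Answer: 7504163/31026 ≈ 241.87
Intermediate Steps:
x(n, r) = n*r² (x(n, r) = (n*r)*r + 0 = n*r² + 0 = n*r²)
G = -4129/31026 ≈ -0.13308
1/(1/(G + t(x(11, 2*4 + 5)))) = 1/(1/(-4129/31026 + 242)) = 1/(1/(7504163/31026)) = 1/(31026/7504163) = 7504163/31026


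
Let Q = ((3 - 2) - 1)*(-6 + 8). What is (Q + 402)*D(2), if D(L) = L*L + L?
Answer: 2412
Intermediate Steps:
Q = 0 (Q = (1 - 1)*2 = 0*2 = 0)
D(L) = L + L**2 (D(L) = L**2 + L = L + L**2)
(Q + 402)*D(2) = (0 + 402)*(2*(1 + 2)) = 402*(2*3) = 402*6 = 2412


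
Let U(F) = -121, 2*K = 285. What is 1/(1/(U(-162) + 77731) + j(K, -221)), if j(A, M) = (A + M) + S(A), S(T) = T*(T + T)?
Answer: 77610/3145843741 ≈ 2.4671e-5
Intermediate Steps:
K = 285/2 (K = (½)*285 = 285/2 ≈ 142.50)
S(T) = 2*T² (S(T) = T*(2*T) = 2*T²)
j(A, M) = A + M + 2*A² (j(A, M) = (A + M) + 2*A² = A + M + 2*A²)
1/(1/(U(-162) + 77731) + j(K, -221)) = 1/(1/(-121 + 77731) + (285/2 - 221 + 2*(285/2)²)) = 1/(1/77610 + (285/2 - 221 + 2*(81225/4))) = 1/(1/77610 + (285/2 - 221 + 81225/2)) = 1/(1/77610 + 40534) = 1/(3145843741/77610) = 77610/3145843741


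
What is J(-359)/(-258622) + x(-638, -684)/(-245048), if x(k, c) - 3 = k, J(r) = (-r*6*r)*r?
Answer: -34013765584691/31687401928 ≈ -1073.4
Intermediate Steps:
J(r) = -6*r³ (J(r) = (-6*r*r)*r = (-6*r²)*r = -6*r³)
x(k, c) = 3 + k
J(-359)/(-258622) + x(-638, -684)/(-245048) = -6*(-359)³/(-258622) + (3 - 638)/(-245048) = -6*(-46268279)*(-1/258622) - 635*(-1/245048) = 277609674*(-1/258622) + 635/245048 = -138804837/129311 + 635/245048 = -34013765584691/31687401928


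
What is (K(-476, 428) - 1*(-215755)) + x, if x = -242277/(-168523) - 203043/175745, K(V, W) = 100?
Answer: 6393002006893801/29617074635 ≈ 2.1586e+5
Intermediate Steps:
x = 8361555876/29617074635 (x = -242277*(-1/168523) - 203043*1/175745 = 242277/168523 - 203043/175745 = 8361555876/29617074635 ≈ 0.28232)
(K(-476, 428) - 1*(-215755)) + x = (100 - 1*(-215755)) + 8361555876/29617074635 = (100 + 215755) + 8361555876/29617074635 = 215855 + 8361555876/29617074635 = 6393002006893801/29617074635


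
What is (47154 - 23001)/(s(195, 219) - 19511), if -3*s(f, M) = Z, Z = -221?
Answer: -72459/58312 ≈ -1.2426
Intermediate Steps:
s(f, M) = 221/3 (s(f, M) = -⅓*(-221) = 221/3)
(47154 - 23001)/(s(195, 219) - 19511) = (47154 - 23001)/(221/3 - 19511) = 24153/(-58312/3) = 24153*(-3/58312) = -72459/58312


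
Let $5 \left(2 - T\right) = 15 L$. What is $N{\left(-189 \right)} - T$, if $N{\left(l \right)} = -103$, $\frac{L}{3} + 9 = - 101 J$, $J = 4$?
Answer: $-3822$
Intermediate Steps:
$L = -1239$ ($L = -27 + 3 \left(\left(-101\right) 4\right) = -27 + 3 \left(-404\right) = -27 - 1212 = -1239$)
$T = 3719$ ($T = 2 - \frac{15 \left(-1239\right)}{5} = 2 - -3717 = 2 + 3717 = 3719$)
$N{\left(-189 \right)} - T = -103 - 3719 = -3822$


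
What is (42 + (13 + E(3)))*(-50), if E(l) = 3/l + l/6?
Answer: -2825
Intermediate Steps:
E(l) = 3/l + l/6 (E(l) = 3/l + l*(1/6) = 3/l + l/6)
(42 + (13 + E(3)))*(-50) = (42 + (13 + (3/3 + (1/6)*3)))*(-50) = (42 + (13 + (3*(1/3) + 1/2)))*(-50) = (42 + (13 + (1 + 1/2)))*(-50) = (42 + (13 + 3/2))*(-50) = (42 + 29/2)*(-50) = (113/2)*(-50) = -2825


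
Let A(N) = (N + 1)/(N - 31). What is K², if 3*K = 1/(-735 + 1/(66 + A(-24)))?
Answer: 13344409/64878192090000 ≈ 2.0568e-7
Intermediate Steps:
A(N) = (1 + N)/(-31 + N)
K = -3653/8054700 (K = 1/(3*(-735 + 1/(66 + (1 - 24)/(-31 - 24)))) = 1/(3*(-735 + 1/(66 - 23/(-55)))) = 1/(3*(-735 + 1/(66 - 1/55*(-23)))) = 1/(3*(-735 + 1/(66 + 23/55))) = 1/(3*(-735 + 1/(3653/55))) = 1/(3*(-735 + 55/3653)) = 1/(3*(-2684900/3653)) = (⅓)*(-3653/2684900) = -3653/8054700 ≈ -0.00045352)
K² = (-3653/8054700)² = 13344409/64878192090000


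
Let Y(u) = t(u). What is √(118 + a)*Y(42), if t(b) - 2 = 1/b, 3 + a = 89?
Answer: 85*√51/21 ≈ 28.906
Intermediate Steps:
a = 86 (a = -3 + 89 = 86)
t(b) = 2 + 1/b
Y(u) = 2 + 1/u
√(118 + a)*Y(42) = √(118 + 86)*(2 + 1/42) = √204*(2 + 1/42) = (2*√51)*(85/42) = 85*√51/21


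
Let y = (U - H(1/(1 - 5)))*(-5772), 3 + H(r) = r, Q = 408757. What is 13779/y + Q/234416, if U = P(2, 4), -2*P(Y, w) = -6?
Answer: 295279249/216834800 ≈ 1.3618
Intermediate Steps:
P(Y, w) = 3 (P(Y, w) = -1/2*(-6) = 3)
U = 3
H(r) = -3 + r
y = -36075 (y = (3 - (-3 + 1/(1 - 5)))*(-5772) = (3 - (-3 + 1/(-4)))*(-5772) = (3 - (-3 - 1/4))*(-5772) = (3 - 1*(-13/4))*(-5772) = (3 + 13/4)*(-5772) = (25/4)*(-5772) = -36075)
13779/y + Q/234416 = 13779/(-36075) + 408757/234416 = 13779*(-1/36075) + 408757*(1/234416) = -4593/12025 + 408757/234416 = 295279249/216834800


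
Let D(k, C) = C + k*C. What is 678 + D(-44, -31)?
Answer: 2011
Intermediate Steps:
D(k, C) = C + C*k
678 + D(-44, -31) = 678 - 31*(1 - 44) = 678 - 31*(-43) = 678 + 1333 = 2011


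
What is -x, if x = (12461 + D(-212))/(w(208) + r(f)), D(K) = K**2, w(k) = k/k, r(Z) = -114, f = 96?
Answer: 57405/113 ≈ 508.01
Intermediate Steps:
w(k) = 1
x = -57405/113 (x = (12461 + (-212)**2)/(1 - 114) = (12461 + 44944)/(-113) = 57405*(-1/113) = -57405/113 ≈ -508.01)
-x = -1*(-57405/113) = 57405/113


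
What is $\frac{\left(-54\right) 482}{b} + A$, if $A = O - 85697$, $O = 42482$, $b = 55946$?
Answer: $- \frac{1208866209}{27973} \approx -43215.0$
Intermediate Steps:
$A = -43215$ ($A = 42482 - 85697 = -43215$)
$\frac{\left(-54\right) 482}{b} + A = \frac{\left(-54\right) 482}{55946} - 43215 = \left(-26028\right) \frac{1}{55946} - 43215 = - \frac{13014}{27973} - 43215 = - \frac{1208866209}{27973}$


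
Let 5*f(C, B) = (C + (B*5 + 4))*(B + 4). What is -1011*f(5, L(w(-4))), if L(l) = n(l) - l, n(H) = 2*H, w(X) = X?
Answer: 0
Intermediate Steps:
L(l) = l (L(l) = 2*l - l = l)
f(C, B) = (4 + B)*(4 + C + 5*B)/5 (f(C, B) = ((C + (B*5 + 4))*(B + 4))/5 = ((C + (5*B + 4))*(4 + B))/5 = ((C + (4 + 5*B))*(4 + B))/5 = ((4 + C + 5*B)*(4 + B))/5 = ((4 + B)*(4 + C + 5*B))/5 = (4 + B)*(4 + C + 5*B)/5)
-1011*f(5, L(w(-4))) = -1011*(16/5 + (-4)² + (⅘)*5 + (24/5)*(-4) + (⅕)*(-4)*5) = -1011*(16/5 + 16 + 4 - 96/5 - 4) = -1011*0 = 0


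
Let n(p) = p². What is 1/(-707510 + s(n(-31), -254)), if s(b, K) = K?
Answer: -1/707764 ≈ -1.4129e-6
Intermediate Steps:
1/(-707510 + s(n(-31), -254)) = 1/(-707510 - 254) = 1/(-707764) = -1/707764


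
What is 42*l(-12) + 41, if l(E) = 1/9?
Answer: 137/3 ≈ 45.667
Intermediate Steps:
l(E) = 1/9
42*l(-12) + 41 = 42*(1/9) + 41 = 14/3 + 41 = 137/3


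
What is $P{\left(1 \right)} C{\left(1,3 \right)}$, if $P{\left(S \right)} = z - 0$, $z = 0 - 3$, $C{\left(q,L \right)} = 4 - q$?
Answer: $-9$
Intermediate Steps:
$z = -3$ ($z = 0 - 3 = -3$)
$P{\left(S \right)} = -3$ ($P{\left(S \right)} = -3 - 0 = -3 + 0 = -3$)
$P{\left(1 \right)} C{\left(1,3 \right)} = - 3 \left(4 - 1\right) = \left(-3\right) 3 = -9$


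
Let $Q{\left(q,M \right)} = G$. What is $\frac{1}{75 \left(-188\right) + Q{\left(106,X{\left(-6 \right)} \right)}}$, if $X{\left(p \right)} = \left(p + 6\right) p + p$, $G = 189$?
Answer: $- \frac{1}{13911} \approx -7.1886 \cdot 10^{-5}$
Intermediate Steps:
$X{\left(p \right)} = p + p \left(6 + p\right)$ ($X{\left(p \right)} = \left(6 + p\right) p + p = p \left(6 + p\right) + p = p + p \left(6 + p\right)$)
$Q{\left(q,M \right)} = 189$
$\frac{1}{75 \left(-188\right) + Q{\left(106,X{\left(-6 \right)} \right)}} = \frac{1}{75 \left(-188\right) + 189} = \frac{1}{-14100 + 189} = \frac{1}{-13911} = - \frac{1}{13911}$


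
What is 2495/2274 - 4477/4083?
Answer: 2129/3094914 ≈ 0.00068790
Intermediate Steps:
2495/2274 - 4477/4083 = 2129/3094914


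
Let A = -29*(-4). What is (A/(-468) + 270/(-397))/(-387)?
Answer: 43103/17975763 ≈ 0.0023978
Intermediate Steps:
A = 116
(A/(-468) + 270/(-397))/(-387) = (116/(-468) + 270/(-397))/(-387) = (116*(-1/468) + 270*(-1/397))*(-1/387) = (-29/117 - 270/397)*(-1/387) = -43103/46449*(-1/387) = 43103/17975763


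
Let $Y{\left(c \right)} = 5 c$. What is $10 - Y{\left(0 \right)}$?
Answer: $10$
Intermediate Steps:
$10 - Y{\left(0 \right)} = 10 - 5 \cdot 0 = 10 - 0 = 10 + 0 = 10$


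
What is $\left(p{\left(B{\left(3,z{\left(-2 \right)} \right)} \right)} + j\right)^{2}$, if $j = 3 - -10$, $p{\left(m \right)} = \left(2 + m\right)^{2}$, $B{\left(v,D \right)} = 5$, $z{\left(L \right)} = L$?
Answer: $3844$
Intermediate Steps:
$j = 13$ ($j = 3 + 10 = 13$)
$\left(p{\left(B{\left(3,z{\left(-2 \right)} \right)} \right)} + j\right)^{2} = \left(\left(2 + 5\right)^{2} + 13\right)^{2} = \left(7^{2} + 13\right)^{2} = \left(49 + 13\right)^{2} = 62^{2} = 3844$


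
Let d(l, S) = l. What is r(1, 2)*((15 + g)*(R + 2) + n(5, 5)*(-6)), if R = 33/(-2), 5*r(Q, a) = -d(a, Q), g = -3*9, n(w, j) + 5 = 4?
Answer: -72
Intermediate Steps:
n(w, j) = -1 (n(w, j) = -5 + 4 = -1)
g = -27
r(Q, a) = -a/5 (r(Q, a) = (-a)/5 = -a/5)
R = -33/2 (R = 33*(-1/2) = -33/2 ≈ -16.500)
r(1, 2)*((15 + g)*(R + 2) + n(5, 5)*(-6)) = (-1/5*2)*((15 - 27)*(-33/2 + 2) - 1*(-6)) = -2*(-12*(-29/2) + 6)/5 = -2*(174 + 6)/5 = -2/5*180 = -72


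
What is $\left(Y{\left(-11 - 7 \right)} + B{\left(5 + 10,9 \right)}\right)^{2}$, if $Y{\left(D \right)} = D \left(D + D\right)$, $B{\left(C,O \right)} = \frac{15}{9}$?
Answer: $\frac{3798601}{9} \approx 4.2207 \cdot 10^{5}$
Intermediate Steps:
$B{\left(C,O \right)} = \frac{5}{3}$ ($B{\left(C,O \right)} = 15 \cdot \frac{1}{9} = \frac{5}{3}$)
$Y{\left(D \right)} = 2 D^{2}$ ($Y{\left(D \right)} = D 2 D = 2 D^{2}$)
$\left(Y{\left(-11 - 7 \right)} + B{\left(5 + 10,9 \right)}\right)^{2} = \left(2 \left(-11 - 7\right)^{2} + \frac{5}{3}\right)^{2} = \left(2 \left(-18\right)^{2} + \frac{5}{3}\right)^{2} = \left(2 \cdot 324 + \frac{5}{3}\right)^{2} = \left(648 + \frac{5}{3}\right)^{2} = \left(\frac{1949}{3}\right)^{2} = \frac{3798601}{9}$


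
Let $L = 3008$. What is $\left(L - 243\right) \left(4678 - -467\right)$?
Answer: $14225925$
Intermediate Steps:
$\left(L - 243\right) \left(4678 - -467\right) = \left(3008 - 243\right) \left(4678 - -467\right) = 2765 \left(4678 + \left(-466 + 933\right)\right) = 2765 \left(4678 + 467\right) = 2765 \cdot 5145 = 14225925$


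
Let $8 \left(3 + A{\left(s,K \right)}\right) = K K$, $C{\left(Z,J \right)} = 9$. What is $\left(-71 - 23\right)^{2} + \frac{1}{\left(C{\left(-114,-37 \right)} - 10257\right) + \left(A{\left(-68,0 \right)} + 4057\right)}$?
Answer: $\frac{54730183}{6194} \approx 8836.0$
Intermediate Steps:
$A{\left(s,K \right)} = -3 + \frac{K^{2}}{8}$ ($A{\left(s,K \right)} = -3 + \frac{K K}{8} = -3 + \frac{K^{2}}{8}$)
$\left(-71 - 23\right)^{2} + \frac{1}{\left(C{\left(-114,-37 \right)} - 10257\right) + \left(A{\left(-68,0 \right)} + 4057\right)} = \left(-71 - 23\right)^{2} + \frac{1}{\left(9 - 10257\right) + \left(\left(-3 + \frac{0^{2}}{8}\right) + 4057\right)} = \left(-94\right)^{2} + \frac{1}{-10248 + \left(\left(-3 + \frac{1}{8} \cdot 0\right) + 4057\right)} = 8836 + \frac{1}{-10248 + \left(\left(-3 + 0\right) + 4057\right)} = 8836 + \frac{1}{-10248 + \left(-3 + 4057\right)} = 8836 + \frac{1}{-10248 + 4054} = 8836 + \frac{1}{-6194} = 8836 - \frac{1}{6194} = \frac{54730183}{6194}$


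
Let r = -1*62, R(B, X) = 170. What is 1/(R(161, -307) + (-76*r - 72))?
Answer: 1/4810 ≈ 0.00020790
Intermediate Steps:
r = -62
1/(R(161, -307) + (-76*r - 72)) = 1/(170 + (-76*(-62) - 72)) = 1/(170 + (4712 - 72)) = 1/(170 + 4640) = 1/4810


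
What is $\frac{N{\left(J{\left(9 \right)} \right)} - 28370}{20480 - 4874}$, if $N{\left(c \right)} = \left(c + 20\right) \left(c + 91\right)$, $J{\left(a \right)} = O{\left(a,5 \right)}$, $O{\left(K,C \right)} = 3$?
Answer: $- \frac{1456}{867} \approx -1.6794$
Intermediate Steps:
$J{\left(a \right)} = 3$
$N{\left(c \right)} = \left(20 + c\right) \left(91 + c\right)$
$\frac{N{\left(J{\left(9 \right)} \right)} - 28370}{20480 - 4874} = \frac{\left(1820 + 3^{2} + 111 \cdot 3\right) - 28370}{20480 - 4874} = \frac{\left(1820 + 9 + 333\right) - 28370}{15606} = \left(2162 - 28370\right) \frac{1}{15606} = \left(-26208\right) \frac{1}{15606} = - \frac{1456}{867}$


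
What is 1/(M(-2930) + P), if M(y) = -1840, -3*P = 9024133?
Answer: -3/9029653 ≈ -3.3224e-7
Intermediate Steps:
P = -9024133/3 (P = -⅓*9024133 = -9024133/3 ≈ -3.0080e+6)
1/(M(-2930) + P) = 1/(-1840 - 9024133/3) = 1/(-9029653/3) = -3/9029653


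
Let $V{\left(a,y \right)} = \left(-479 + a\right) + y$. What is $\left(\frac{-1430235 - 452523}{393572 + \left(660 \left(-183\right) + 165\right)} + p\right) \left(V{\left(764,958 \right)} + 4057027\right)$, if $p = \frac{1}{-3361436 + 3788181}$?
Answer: $- \frac{652129323057181462}{23296606993} \approx -2.7992 \cdot 10^{7}$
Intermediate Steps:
$p = \frac{1}{426745} \approx 2.3433 \cdot 10^{-6}$
$V{\left(a,y \right)} = -479 + a + y$
$\left(\frac{-1430235 - 452523}{393572 + \left(660 \left(-183\right) + 165\right)} + p\right) \left(V{\left(764,958 \right)} + 4057027\right) = \left(\frac{-1430235 - 452523}{393572 + \left(660 \left(-183\right) + 165\right)} + \frac{1}{426745}\right) \left(\left(-479 + 764 + 958\right) + 4057027\right) = \left(- \frac{1882758}{393572 + \left(-120780 + 165\right)} + \frac{1}{426745}\right) \left(1243 + 4057027\right) = \left(- \frac{1882758}{393572 - 120615} + \frac{1}{426745}\right) 4058270 = \left(- \frac{1882758}{272957} + \frac{1}{426745}\right) 4058270 = \left(- \frac{803457289753}{116483034965}\right) 4058270 = - \frac{652129323057181462}{23296606993}$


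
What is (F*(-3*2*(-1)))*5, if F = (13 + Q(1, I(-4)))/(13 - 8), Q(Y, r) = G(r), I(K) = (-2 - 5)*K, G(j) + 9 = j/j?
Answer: 30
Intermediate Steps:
G(j) = -8 (G(j) = -9 + j/j = -9 + 1 = -8)
I(K) = -7*K
Q(Y, r) = -8
F = 1 (F = (13 - 8)/(13 - 8) = 5/5 = 5*(⅕) = 1)
(F*(-3*2*(-1)))*5 = (1*(-3*2*(-1)))*5 = (1*(-6*(-1)))*5 = (1*6)*5 = 6*5 = 30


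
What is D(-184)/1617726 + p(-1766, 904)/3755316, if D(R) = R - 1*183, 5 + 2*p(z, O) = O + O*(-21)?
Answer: -1778498703/675008036824 ≈ -0.0026348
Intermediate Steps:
p(z, O) = -5/2 - 10*O (p(z, O) = -5/2 + (O + O*(-21))/2 = -5/2 + (O - 21*O)/2 = -5/2 + (-20*O)/2 = -5/2 - 10*O)
D(R) = -183 + R (D(R) = R - 183 = -183 + R)
D(-184)/1617726 + p(-1766, 904)/3755316 = (-183 - 184)/1617726 + (-5/2 - 10*904)/3755316 = -367*1/1617726 + (-5/2 - 9040)*(1/3755316) = -367/1617726 - 18085/2*1/3755316 = -367/1617726 - 18085/7510632 = -1778498703/675008036824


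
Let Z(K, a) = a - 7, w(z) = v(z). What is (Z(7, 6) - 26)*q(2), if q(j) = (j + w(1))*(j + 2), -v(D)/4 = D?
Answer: 216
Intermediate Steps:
v(D) = -4*D
w(z) = -4*z
Z(K, a) = -7 + a
q(j) = (-4 + j)*(2 + j) (q(j) = (j - 4*1)*(j + 2) = (j - 4)*(2 + j) = (-4 + j)*(2 + j))
(Z(7, 6) - 26)*q(2) = ((-7 + 6) - 26)*(-8 + 2² - 2*2) = (-1 - 26)*(-8 + 4 - 4) = -27*(-8) = 216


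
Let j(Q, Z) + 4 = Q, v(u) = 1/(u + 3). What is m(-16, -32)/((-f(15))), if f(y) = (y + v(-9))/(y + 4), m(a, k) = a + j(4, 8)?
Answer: 1824/89 ≈ 20.494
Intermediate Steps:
v(u) = 1/(3 + u)
j(Q, Z) = -4 + Q
m(a, k) = a (m(a, k) = a + (-4 + 4) = a + 0 = a)
f(y) = (-⅙ + y)/(4 + y) (f(y) = (y + 1/(3 - 9))/(y + 4) = (y + 1/(-6))/(4 + y) = (y - ⅙)/(4 + y) = (-⅙ + y)/(4 + y))
m(-16, -32)/((-f(15))) = -16*(-(4 + 15)/(-⅙ + 15)) = -16/((-89/(19*6))) = -16/((-1*89/114)) = -16/(-89/114) = -16*(-114/89) = 1824/89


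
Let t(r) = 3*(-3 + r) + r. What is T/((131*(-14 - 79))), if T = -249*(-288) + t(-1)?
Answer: -71699/12183 ≈ -5.8852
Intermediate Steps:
t(r) = -9 + 4*r (t(r) = (-9 + 3*r) + r = -9 + 4*r)
T = 71699 (T = -249*(-288) + (-9 + 4*(-1)) = 71712 + (-9 - 4) = 71712 - 13 = 71699)
T/((131*(-14 - 79))) = 71699/((131*(-14 - 79))) = 71699/((131*(-93))) = 71699/(-12183) = 71699*(-1/12183) = -71699/12183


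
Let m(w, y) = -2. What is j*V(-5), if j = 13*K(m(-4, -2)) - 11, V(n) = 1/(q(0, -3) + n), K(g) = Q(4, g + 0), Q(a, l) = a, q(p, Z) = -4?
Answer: -41/9 ≈ -4.5556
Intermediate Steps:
K(g) = 4
V(n) = 1/(-4 + n)
j = 41 (j = 13*4 - 11 = 52 - 11 = 41)
j*V(-5) = 41/(-4 - 5) = 41/(-9) = 41*(-⅑) = -41/9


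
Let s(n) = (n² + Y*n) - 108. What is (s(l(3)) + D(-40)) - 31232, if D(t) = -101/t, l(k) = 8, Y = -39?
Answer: -1263419/40 ≈ -31585.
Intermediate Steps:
s(n) = -108 + n² - 39*n (s(n) = (n² - 39*n) - 108 = -108 + n² - 39*n)
(s(l(3)) + D(-40)) - 31232 = ((-108 + 8² - 39*8) - 101/(-40)) - 31232 = ((-108 + 64 - 312) - 101*(-1/40)) - 31232 = (-356 + 101/40) - 31232 = -14139/40 - 31232 = -1263419/40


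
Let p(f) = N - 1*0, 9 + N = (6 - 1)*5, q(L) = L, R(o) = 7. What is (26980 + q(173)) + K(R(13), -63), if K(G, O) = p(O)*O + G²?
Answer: 26194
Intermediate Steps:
N = 16 (N = -9 + (6 - 1)*5 = -9 + 5*5 = -9 + 25 = 16)
p(f) = 16 (p(f) = 16 - 1*0 = 16 + 0 = 16)
K(G, O) = G² + 16*O (K(G, O) = 16*O + G² = G² + 16*O)
(26980 + q(173)) + K(R(13), -63) = (26980 + 173) + (7² + 16*(-63)) = 27153 + (49 - 1008) = 27153 - 959 = 26194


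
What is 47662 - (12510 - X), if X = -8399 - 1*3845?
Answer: 22908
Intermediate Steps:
X = -12244 (X = -8399 - 3845 = -12244)
47662 - (12510 - X) = 47662 - (12510 - 1*(-12244)) = 47662 - (12510 + 12244) = 47662 - 1*24754 = 47662 - 24754 = 22908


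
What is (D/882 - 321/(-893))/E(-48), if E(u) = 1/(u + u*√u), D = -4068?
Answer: 8932272/43757 + 35729088*I*√3/43757 ≈ 204.13 + 1414.3*I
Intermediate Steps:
E(u) = 1/(u + u^(3/2))
(D/882 - 321/(-893))/E(-48) = (-4068/882 - 321/(-893))/(1/(-48 + (-48)^(3/2))) = (-4068*1/882 - 321*(-1/893))/(1/(-48 - 192*I*√3)) = (-226/49 + 321/893)*(-48 - 192*I*√3) = -186089*(-48 - 192*I*√3)/43757 = 8932272/43757 + 35729088*I*√3/43757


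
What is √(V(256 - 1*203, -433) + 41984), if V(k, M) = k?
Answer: √42037 ≈ 205.03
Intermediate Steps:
√(V(256 - 1*203, -433) + 41984) = √((256 - 1*203) + 41984) = √((256 - 203) + 41984) = √(53 + 41984) = √42037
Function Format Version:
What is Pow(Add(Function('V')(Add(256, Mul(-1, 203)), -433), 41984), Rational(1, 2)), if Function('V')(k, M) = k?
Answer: Pow(42037, Rational(1, 2)) ≈ 205.03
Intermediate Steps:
Pow(Add(Function('V')(Add(256, Mul(-1, 203)), -433), 41984), Rational(1, 2)) = Pow(Add(Add(256, Mul(-1, 203)), 41984), Rational(1, 2)) = Pow(Add(Add(256, -203), 41984), Rational(1, 2)) = Pow(Add(53, 41984), Rational(1, 2)) = Pow(42037, Rational(1, 2))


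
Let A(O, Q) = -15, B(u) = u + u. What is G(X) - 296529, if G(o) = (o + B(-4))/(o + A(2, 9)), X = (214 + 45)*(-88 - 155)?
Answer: -18667030663/62952 ≈ -2.9653e+5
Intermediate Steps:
B(u) = 2*u
X = -62937 (X = 259*(-243) = -62937)
G(o) = (-8 + o)/(-15 + o) (G(o) = (o + 2*(-4))/(o - 15) = (o - 8)/(-15 + o) = (-8 + o)/(-15 + o))
G(X) - 296529 = (-8 - 62937)/(-15 - 62937) - 296529 = -62945/(-62952) - 296529 = -1/62952*(-62945) - 296529 = 62945/62952 - 296529 = -18667030663/62952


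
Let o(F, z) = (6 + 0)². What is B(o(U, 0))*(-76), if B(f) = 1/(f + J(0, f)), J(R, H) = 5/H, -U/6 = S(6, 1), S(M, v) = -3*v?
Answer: -2736/1301 ≈ -2.1030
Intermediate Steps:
U = 18 (U = -(-18) = -6*(-3) = 18)
o(F, z) = 36 (o(F, z) = 6² = 36)
B(f) = 1/(f + 5/f)
B(o(U, 0))*(-76) = (36/(5 + 36²))*(-76) = (36/(5 + 1296))*(-76) = (36/1301)*(-76) = -2736/1301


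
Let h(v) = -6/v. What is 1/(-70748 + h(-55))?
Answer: -55/3891134 ≈ -1.4135e-5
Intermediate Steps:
1/(-70748 + h(-55)) = 1/(-70748 - 6/(-55)) = 1/(-70748 - 6*(-1/55)) = 1/(-70748 + 6/55) = 1/(-3891134/55) = -55/3891134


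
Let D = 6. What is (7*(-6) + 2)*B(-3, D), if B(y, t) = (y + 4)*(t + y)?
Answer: -120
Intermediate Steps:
B(y, t) = (4 + y)*(t + y)
(7*(-6) + 2)*B(-3, D) = (7*(-6) + 2)*((-3)**2 + 4*6 + 4*(-3) + 6*(-3)) = (-42 + 2)*(9 + 24 - 12 - 18) = -40*3 = -120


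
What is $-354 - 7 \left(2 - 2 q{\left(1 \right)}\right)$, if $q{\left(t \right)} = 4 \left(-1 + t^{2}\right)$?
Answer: $-368$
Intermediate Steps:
$q{\left(t \right)} = -4 + 4 t^{2}$
$-354 - 7 \left(2 - 2 q{\left(1 \right)}\right) = -354 - 7 \left(2 - 2 \left(-4 + 4 \cdot 1^{2}\right)\right) = -354 - 7 \left(2 - 2 \left(-4 + 4 \cdot 1\right)\right) = -354 - 7 \left(2 - 2 \left(-4 + 4\right)\right) = -354 - 7 \left(2 - 0\right) = -354 - 7 \left(2 + 0\right) = -354 - 14 = -368$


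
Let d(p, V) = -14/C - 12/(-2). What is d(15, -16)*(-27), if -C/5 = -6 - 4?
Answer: -3861/25 ≈ -154.44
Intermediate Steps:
C = 50 (C = -5*(-6 - 4) = -5*(-10) = 50)
d(p, V) = 143/25 (d(p, V) = -14/50 - 12/(-2) = -14*1/50 - 12*(-½) = -7/25 + 6 = 143/25)
d(15, -16)*(-27) = (143/25)*(-27) = -3861/25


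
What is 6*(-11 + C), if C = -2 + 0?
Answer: -78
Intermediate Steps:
C = -2
6*(-11 + C) = 6*(-11 - 2) = 6*(-13) = -78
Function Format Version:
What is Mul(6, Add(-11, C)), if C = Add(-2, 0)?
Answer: -78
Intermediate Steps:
C = -2
Mul(6, Add(-11, C)) = Mul(6, Add(-11, -2)) = Mul(6, -13) = -78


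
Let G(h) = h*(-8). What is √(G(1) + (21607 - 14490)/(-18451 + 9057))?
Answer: 3*I*√709674/854 ≈ 2.9593*I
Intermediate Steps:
G(h) = -8*h
√(G(1) + (21607 - 14490)/(-18451 + 9057)) = √(-8*1 + (21607 - 14490)/(-18451 + 9057)) = √(-8 + 7117/(-9394)) = √(-8 + 7117*(-1/9394)) = √(-8 - 647/854) = √(-7479/854) = 3*I*√709674/854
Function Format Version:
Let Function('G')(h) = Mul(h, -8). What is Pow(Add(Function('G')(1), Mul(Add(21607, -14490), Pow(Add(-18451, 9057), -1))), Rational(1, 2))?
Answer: Mul(Rational(3, 854), I, Pow(709674, Rational(1, 2))) ≈ Mul(2.9593, I)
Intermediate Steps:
Function('G')(h) = Mul(-8, h)
Pow(Add(Function('G')(1), Mul(Add(21607, -14490), Pow(Add(-18451, 9057), -1))), Rational(1, 2)) = Pow(Add(Mul(-8, 1), Mul(Add(21607, -14490), Pow(Add(-18451, 9057), -1))), Rational(1, 2)) = Pow(Add(-8, Mul(7117, Pow(-9394, -1))), Rational(1, 2)) = Pow(Add(-8, Mul(7117, Rational(-1, 9394))), Rational(1, 2)) = Pow(Add(-8, Rational(-647, 854)), Rational(1, 2)) = Pow(Rational(-7479, 854), Rational(1, 2)) = Mul(Rational(3, 854), I, Pow(709674, Rational(1, 2)))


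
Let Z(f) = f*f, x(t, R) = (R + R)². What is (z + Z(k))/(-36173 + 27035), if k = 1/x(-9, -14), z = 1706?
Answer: -349534379/1872242176 ≈ -0.18669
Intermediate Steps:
x(t, R) = 4*R² (x(t, R) = (2*R)² = 4*R²)
k = 1/784 (k = 1/(4*(-14)²) = 1/(4*196) = 1/784 ≈ 0.0012755)
Z(f) = f²
(z + Z(k))/(-36173 + 27035) = (1706 + (1/784)²)/(-36173 + 27035) = (1706 + 1/614656)/(-9138) = (1048603137/614656)*(-1/9138) = -349534379/1872242176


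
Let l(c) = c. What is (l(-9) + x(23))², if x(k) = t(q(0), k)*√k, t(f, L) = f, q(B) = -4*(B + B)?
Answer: 81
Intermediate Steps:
q(B) = -8*B
x(k) = 0 (x(k) = (-8*0)*√k = 0*√k = 0)
(l(-9) + x(23))² = (-9 + 0)² = (-9)² = 81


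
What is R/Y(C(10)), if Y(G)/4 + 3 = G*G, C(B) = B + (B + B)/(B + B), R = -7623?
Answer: -7623/472 ≈ -16.150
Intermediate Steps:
C(B) = 1 + B (C(B) = B + (2*B)/((2*B)) = B + (2*B)*(1/(2*B)) = B + 1 = 1 + B)
Y(G) = -12 + 4*G² (Y(G) = -12 + 4*(G*G) = -12 + 4*G²)
R/Y(C(10)) = -7623/(-12 + 4*(1 + 10)²) = -7623/(-12 + 4*11²) = -7623/(-12 + 4*121) = -7623/(-12 + 484) = -7623/472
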